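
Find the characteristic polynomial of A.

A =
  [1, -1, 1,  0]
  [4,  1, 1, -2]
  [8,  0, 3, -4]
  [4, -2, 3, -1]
x^4 - 4*x^3 + 6*x^2 - 4*x + 1

Expanding det(x·I − A) (e.g. by cofactor expansion or by noting that A is similar to its Jordan form J, which has the same characteristic polynomial as A) gives
  χ_A(x) = x^4 - 4*x^3 + 6*x^2 - 4*x + 1
which factors as (x - 1)^4. The eigenvalues (with algebraic multiplicities) are λ = 1 with multiplicity 4.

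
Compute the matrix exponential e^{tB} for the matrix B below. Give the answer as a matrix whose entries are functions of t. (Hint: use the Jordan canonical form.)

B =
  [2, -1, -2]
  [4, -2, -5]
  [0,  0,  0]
e^{tB} =
  [2*t + 1, -t, t^2/2 - 2*t]
  [4*t, 1 - 2*t, t^2 - 5*t]
  [0, 0, 1]

Strategy: write B = P · J · P⁻¹ where J is a Jordan canonical form, so e^{tB} = P · e^{tJ} · P⁻¹, and e^{tJ} can be computed block-by-block.

B has Jordan form
J =
  [0, 1, 0]
  [0, 0, 1]
  [0, 0, 0]
(up to reordering of blocks).

Per-block formulas:
  For a 3×3 Jordan block J_3(0): exp(t · J_3(0)) = e^(0t)·(I + t·N + (t^2/2)·N^2), where N is the 3×3 nilpotent shift.

After assembling e^{tJ} and conjugating by P, we get:

e^{tB} =
  [2*t + 1, -t, t^2/2 - 2*t]
  [4*t, 1 - 2*t, t^2 - 5*t]
  [0, 0, 1]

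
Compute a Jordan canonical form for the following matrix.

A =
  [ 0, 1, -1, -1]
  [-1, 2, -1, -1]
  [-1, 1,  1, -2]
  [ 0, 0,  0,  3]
J_3(1) ⊕ J_1(3)

The characteristic polynomial is
  det(x·I − A) = x^4 - 6*x^3 + 12*x^2 - 10*x + 3 = (x - 3)*(x - 1)^3

Eigenvalues and multiplicities (the geometric multiplicity of λ is n − rank(A − λI), which equals the number of Jordan blocks for λ):
  λ = 1: algebraic multiplicity = 3, geometric multiplicity = 1
  λ = 3: algebraic multiplicity = 1, geometric multiplicity = 1

Determining the block sizes for each eigenvalue:
  λ = 1: one block (gm = 1), so the single block has size am = 3 → block sizes [3]
  λ = 3: one block (gm = 1), so the single block has size am = 1 → block sizes [1]

Assembling the blocks gives a Jordan form
J =
  [1, 1, 0, 0]
  [0, 1, 1, 0]
  [0, 0, 1, 0]
  [0, 0, 0, 3]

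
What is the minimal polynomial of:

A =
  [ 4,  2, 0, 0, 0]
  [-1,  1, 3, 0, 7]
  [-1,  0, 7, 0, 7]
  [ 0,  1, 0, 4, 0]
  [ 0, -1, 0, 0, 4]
x^3 - 12*x^2 + 48*x - 64

The characteristic polynomial is χ_A(x) = (x - 4)^5, so the eigenvalues are known. The minimal polynomial is
  m_A(x) = Π_λ (x − λ)^{k_λ}
where k_λ is the size of the *largest* Jordan block for λ (equivalently, the smallest k with (A − λI)^k v = 0 for every generalised eigenvector v of λ).

  λ = 4: largest Jordan block has size 3, contributing (x − 4)^3

So m_A(x) = (x - 4)^3 = x^3 - 12*x^2 + 48*x - 64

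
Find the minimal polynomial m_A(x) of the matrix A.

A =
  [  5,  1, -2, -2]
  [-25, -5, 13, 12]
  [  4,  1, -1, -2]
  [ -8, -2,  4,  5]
x^3 - 3*x^2 + 3*x - 1

The characteristic polynomial is χ_A(x) = (x - 1)^4, so the eigenvalues are known. The minimal polynomial is
  m_A(x) = Π_λ (x − λ)^{k_λ}
where k_λ is the size of the *largest* Jordan block for λ (equivalently, the smallest k with (A − λI)^k v = 0 for every generalised eigenvector v of λ).

  λ = 1: largest Jordan block has size 3, contributing (x − 1)^3

So m_A(x) = (x - 1)^3 = x^3 - 3*x^2 + 3*x - 1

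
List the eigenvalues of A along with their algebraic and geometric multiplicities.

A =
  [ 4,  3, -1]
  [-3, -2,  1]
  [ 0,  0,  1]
λ = 1: alg = 3, geom = 2

Step 1 — factor the characteristic polynomial to read off the algebraic multiplicities:
  χ_A(x) = (x - 1)^3

Step 2 — compute geometric multiplicities via the rank-nullity identity g(λ) = n − rank(A − λI):
  rank(A − (1)·I) = 1, so dim ker(A − (1)·I) = n − 1 = 2

Summary:
  λ = 1: algebraic multiplicity = 3, geometric multiplicity = 2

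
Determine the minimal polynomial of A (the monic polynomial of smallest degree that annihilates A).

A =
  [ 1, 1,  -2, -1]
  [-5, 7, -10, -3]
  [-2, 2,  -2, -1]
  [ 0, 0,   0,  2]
x^2 - 4*x + 4

The characteristic polynomial is χ_A(x) = (x - 2)^4, so the eigenvalues are known. The minimal polynomial is
  m_A(x) = Π_λ (x − λ)^{k_λ}
where k_λ is the size of the *largest* Jordan block for λ (equivalently, the smallest k with (A − λI)^k v = 0 for every generalised eigenvector v of λ).

  λ = 2: largest Jordan block has size 2, contributing (x − 2)^2

So m_A(x) = (x - 2)^2 = x^2 - 4*x + 4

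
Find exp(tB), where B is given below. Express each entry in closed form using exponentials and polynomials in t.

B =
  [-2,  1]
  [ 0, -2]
e^{tB} =
  [exp(-2*t), t*exp(-2*t)]
  [0, exp(-2*t)]

Strategy: write B = P · J · P⁻¹ where J is a Jordan canonical form, so e^{tB} = P · e^{tJ} · P⁻¹, and e^{tJ} can be computed block-by-block.

B has Jordan form
J =
  [-2,  1]
  [ 0, -2]
(up to reordering of blocks).

Per-block formulas:
  For a 2×2 Jordan block J_2(-2): exp(t · J_2(-2)) = e^(-2t)·(I + t·N), where N is the 2×2 nilpotent shift.

After assembling e^{tJ} and conjugating by P, we get:

e^{tB} =
  [exp(-2*t), t*exp(-2*t)]
  [0, exp(-2*t)]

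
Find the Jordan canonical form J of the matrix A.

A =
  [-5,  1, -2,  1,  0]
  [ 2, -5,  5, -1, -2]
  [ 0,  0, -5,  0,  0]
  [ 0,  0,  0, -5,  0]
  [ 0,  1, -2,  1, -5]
J_3(-5) ⊕ J_1(-5) ⊕ J_1(-5)

The characteristic polynomial is
  det(x·I − A) = x^5 + 25*x^4 + 250*x^3 + 1250*x^2 + 3125*x + 3125 = (x + 5)^5

Eigenvalues and multiplicities (the geometric multiplicity of λ is n − rank(A − λI), which equals the number of Jordan blocks for λ):
  λ = -5: algebraic multiplicity = 5, geometric multiplicity = 3

Determining the block sizes for each eigenvalue:
  λ = -5: with am = 5 and gm = 3, the partition is not yet determined (e.g. several partitions of 5 into 3 parts exist). Let N = A − (-5)·I. Computing rank(N^1) = 2, rank(N^2) = 1, rank(N^3) = 0; the number of blocks of size ≥ j is rank(N^{j−1}) − rank(N^j), giving [3, 1, 1]. So we have 1 block(s) of size 3, 2 block(s) of size 1 → block sizes [3, 1, 1]

Assembling the blocks gives a Jordan form
J =
  [-5,  1,  0,  0,  0]
  [ 0, -5,  1,  0,  0]
  [ 0,  0, -5,  0,  0]
  [ 0,  0,  0, -5,  0]
  [ 0,  0,  0,  0, -5]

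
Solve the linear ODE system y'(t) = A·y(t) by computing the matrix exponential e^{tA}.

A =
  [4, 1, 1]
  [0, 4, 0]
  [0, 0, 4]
e^{tA} =
  [exp(4*t), t*exp(4*t), t*exp(4*t)]
  [0, exp(4*t), 0]
  [0, 0, exp(4*t)]

Strategy: write A = P · J · P⁻¹ where J is a Jordan canonical form, so e^{tA} = P · e^{tJ} · P⁻¹, and e^{tJ} can be computed block-by-block.

A has Jordan form
J =
  [4, 1, 0]
  [0, 4, 0]
  [0, 0, 4]
(up to reordering of blocks).

Per-block formulas:
  For a 2×2 Jordan block J_2(4): exp(t · J_2(4)) = e^(4t)·(I + t·N), where N is the 2×2 nilpotent shift.
  For a 1×1 block at λ = 4: exp(t · [4]) = [e^(4t)].

After assembling e^{tJ} and conjugating by P, we get:

e^{tA} =
  [exp(4*t), t*exp(4*t), t*exp(4*t)]
  [0, exp(4*t), 0]
  [0, 0, exp(4*t)]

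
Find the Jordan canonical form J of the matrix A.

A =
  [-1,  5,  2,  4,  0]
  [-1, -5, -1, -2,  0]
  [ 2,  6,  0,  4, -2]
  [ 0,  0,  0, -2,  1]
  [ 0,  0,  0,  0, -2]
J_3(-2) ⊕ J_2(-2)

The characteristic polynomial is
  det(x·I − A) = x^5 + 10*x^4 + 40*x^3 + 80*x^2 + 80*x + 32 = (x + 2)^5

Eigenvalues and multiplicities (the geometric multiplicity of λ is n − rank(A − λI), which equals the number of Jordan blocks for λ):
  λ = -2: algebraic multiplicity = 5, geometric multiplicity = 2

Determining the block sizes for each eigenvalue:
  λ = -2: with am = 5 and gm = 2, the partition is not yet determined (e.g. several partitions of 5 into 2 parts exist). Let N = A − (-2)·I. Computing rank(N^1) = 3, rank(N^2) = 1, rank(N^3) = 0; the number of blocks of size ≥ j is rank(N^{j−1}) − rank(N^j), giving [2, 2, 1]. So we have 1 block(s) of size 3, 1 block(s) of size 2 → block sizes [3, 2]

Assembling the blocks gives a Jordan form
J =
  [-2,  1,  0,  0,  0]
  [ 0, -2,  1,  0,  0]
  [ 0,  0, -2,  0,  0]
  [ 0,  0,  0, -2,  1]
  [ 0,  0,  0,  0, -2]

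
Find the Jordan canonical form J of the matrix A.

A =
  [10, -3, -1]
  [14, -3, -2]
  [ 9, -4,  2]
J_3(3)

The characteristic polynomial is
  det(x·I − A) = x^3 - 9*x^2 + 27*x - 27 = (x - 3)^3

Eigenvalues and multiplicities (the geometric multiplicity of λ is n − rank(A − λI), which equals the number of Jordan blocks for λ):
  λ = 3: algebraic multiplicity = 3, geometric multiplicity = 1

Determining the block sizes for each eigenvalue:
  λ = 3: one block (gm = 1), so the single block has size am = 3 → block sizes [3]

Assembling the blocks gives a Jordan form
J =
  [3, 1, 0]
  [0, 3, 1]
  [0, 0, 3]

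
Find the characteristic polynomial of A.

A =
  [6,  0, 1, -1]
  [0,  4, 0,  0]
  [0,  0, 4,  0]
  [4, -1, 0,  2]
x^4 - 16*x^3 + 96*x^2 - 256*x + 256

Expanding det(x·I − A) (e.g. by cofactor expansion or by noting that A is similar to its Jordan form J, which has the same characteristic polynomial as A) gives
  χ_A(x) = x^4 - 16*x^3 + 96*x^2 - 256*x + 256
which factors as (x - 4)^4. The eigenvalues (with algebraic multiplicities) are λ = 4 with multiplicity 4.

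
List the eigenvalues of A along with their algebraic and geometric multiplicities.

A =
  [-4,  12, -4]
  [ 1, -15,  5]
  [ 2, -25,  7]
λ = -4: alg = 3, geom = 1

Step 1 — factor the characteristic polynomial to read off the algebraic multiplicities:
  χ_A(x) = (x + 4)^3

Step 2 — compute geometric multiplicities via the rank-nullity identity g(λ) = n − rank(A − λI):
  rank(A − (-4)·I) = 2, so dim ker(A − (-4)·I) = n − 2 = 1

Summary:
  λ = -4: algebraic multiplicity = 3, geometric multiplicity = 1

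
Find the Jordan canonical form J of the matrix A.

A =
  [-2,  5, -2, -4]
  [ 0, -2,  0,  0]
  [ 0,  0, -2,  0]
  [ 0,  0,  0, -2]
J_2(-2) ⊕ J_1(-2) ⊕ J_1(-2)

The characteristic polynomial is
  det(x·I − A) = x^4 + 8*x^3 + 24*x^2 + 32*x + 16 = (x + 2)^4

Eigenvalues and multiplicities (the geometric multiplicity of λ is n − rank(A − λI), which equals the number of Jordan blocks for λ):
  λ = -2: algebraic multiplicity = 4, geometric multiplicity = 3

Determining the block sizes for each eigenvalue:
  λ = -2: 3 blocks summing to 4 forces exactly one block of size 2 and the rest size 1 → block sizes [2, 1, 1]

Assembling the blocks gives a Jordan form
J =
  [-2,  1,  0,  0]
  [ 0, -2,  0,  0]
  [ 0,  0, -2,  0]
  [ 0,  0,  0, -2]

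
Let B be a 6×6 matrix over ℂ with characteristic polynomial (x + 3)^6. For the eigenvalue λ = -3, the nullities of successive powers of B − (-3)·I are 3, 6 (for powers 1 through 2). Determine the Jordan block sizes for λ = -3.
Block sizes for λ = -3: [2, 2, 2]

From the dimensions of kernels of powers, the number of Jordan blocks of size at least j is d_j − d_{j−1} where d_j = dim ker(N^j) (with d_0 = 0). Computing the differences gives [3, 3].
The number of blocks of size exactly k is (#blocks of size ≥ k) − (#blocks of size ≥ k + 1), so the partition is: 3 block(s) of size 2.
In nonincreasing order the block sizes are [2, 2, 2].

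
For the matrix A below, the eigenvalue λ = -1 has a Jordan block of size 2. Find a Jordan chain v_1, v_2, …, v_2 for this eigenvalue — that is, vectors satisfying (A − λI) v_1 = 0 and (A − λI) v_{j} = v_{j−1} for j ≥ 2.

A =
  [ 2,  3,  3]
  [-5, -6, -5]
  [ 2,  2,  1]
A Jordan chain for λ = -1 of length 2:
v_1 = (3, -5, 2)ᵀ
v_2 = (1, 0, 0)ᵀ

Let N = A − (-1)·I. We want v_2 with N^2 v_2 = 0 but N^1 v_2 ≠ 0; then v_{j-1} := N · v_j for j = 2, …, 2.

Pick v_2 = (1, 0, 0)ᵀ.
Then v_1 = N · v_2 = (3, -5, 2)ᵀ.

Sanity check: (A − (-1)·I) v_1 = (0, 0, 0)ᵀ = 0. ✓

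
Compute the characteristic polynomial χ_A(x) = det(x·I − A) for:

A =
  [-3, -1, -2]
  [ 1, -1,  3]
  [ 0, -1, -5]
x^3 + 9*x^2 + 27*x + 27

Expanding det(x·I − A) (e.g. by cofactor expansion or by noting that A is similar to its Jordan form J, which has the same characteristic polynomial as A) gives
  χ_A(x) = x^3 + 9*x^2 + 27*x + 27
which factors as (x + 3)^3. The eigenvalues (with algebraic multiplicities) are λ = -3 with multiplicity 3.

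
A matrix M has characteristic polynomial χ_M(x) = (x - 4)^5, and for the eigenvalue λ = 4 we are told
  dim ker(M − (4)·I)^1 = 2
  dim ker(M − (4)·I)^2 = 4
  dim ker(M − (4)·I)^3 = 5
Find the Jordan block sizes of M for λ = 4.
Block sizes for λ = 4: [3, 2]

From the dimensions of kernels of powers, the number of Jordan blocks of size at least j is d_j − d_{j−1} where d_j = dim ker(N^j) (with d_0 = 0). Computing the differences gives [2, 2, 1].
The number of blocks of size exactly k is (#blocks of size ≥ k) − (#blocks of size ≥ k + 1), so the partition is: 1 block(s) of size 2, 1 block(s) of size 3.
In nonincreasing order the block sizes are [3, 2].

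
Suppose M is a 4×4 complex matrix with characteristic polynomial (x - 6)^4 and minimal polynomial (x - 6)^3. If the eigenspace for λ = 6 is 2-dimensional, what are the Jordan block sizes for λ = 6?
Block sizes for λ = 6: [3, 1]

Step 1 — from the characteristic polynomial, algebraic multiplicity of λ = 6 is 4. From dim ker(M − (6)·I) = 2, there are exactly 2 Jordan blocks for λ = 6.
Step 2 — from the minimal polynomial, the factor (x − 6)^3 tells us the largest block for λ = 6 has size 3.
Step 3 — with total size 4, 2 blocks, and largest block 3, the block sizes (in nonincreasing order) are [3, 1].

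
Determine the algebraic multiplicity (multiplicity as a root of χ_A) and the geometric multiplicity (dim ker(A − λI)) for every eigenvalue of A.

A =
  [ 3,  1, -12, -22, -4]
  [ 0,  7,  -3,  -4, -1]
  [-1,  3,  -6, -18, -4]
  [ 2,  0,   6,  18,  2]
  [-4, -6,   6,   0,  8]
λ = 6: alg = 5, geom = 3

Step 1 — factor the characteristic polynomial to read off the algebraic multiplicities:
  χ_A(x) = (x - 6)^5

Step 2 — compute geometric multiplicities via the rank-nullity identity g(λ) = n − rank(A − λI):
  rank(A − (6)·I) = 2, so dim ker(A − (6)·I) = n − 2 = 3

Summary:
  λ = 6: algebraic multiplicity = 5, geometric multiplicity = 3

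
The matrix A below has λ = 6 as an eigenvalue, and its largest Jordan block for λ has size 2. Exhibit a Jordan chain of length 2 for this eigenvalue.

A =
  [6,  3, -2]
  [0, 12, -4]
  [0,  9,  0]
A Jordan chain for λ = 6 of length 2:
v_1 = (3, 6, 9)ᵀ
v_2 = (0, 1, 0)ᵀ

Let N = A − (6)·I. We want v_2 with N^2 v_2 = 0 but N^1 v_2 ≠ 0; then v_{j-1} := N · v_j for j = 2, …, 2.

Pick v_2 = (0, 1, 0)ᵀ.
Then v_1 = N · v_2 = (3, 6, 9)ᵀ.

Sanity check: (A − (6)·I) v_1 = (0, 0, 0)ᵀ = 0. ✓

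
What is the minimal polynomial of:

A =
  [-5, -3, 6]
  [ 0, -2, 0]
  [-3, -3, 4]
x^2 + x - 2

The characteristic polynomial is χ_A(x) = (x - 1)*(x + 2)^2, so the eigenvalues are known. The minimal polynomial is
  m_A(x) = Π_λ (x − λ)^{k_λ}
where k_λ is the size of the *largest* Jordan block for λ (equivalently, the smallest k with (A − λI)^k v = 0 for every generalised eigenvector v of λ).

  λ = -2: largest Jordan block has size 1, contributing (x + 2)
  λ = 1: largest Jordan block has size 1, contributing (x − 1)

So m_A(x) = (x - 1)*(x + 2) = x^2 + x - 2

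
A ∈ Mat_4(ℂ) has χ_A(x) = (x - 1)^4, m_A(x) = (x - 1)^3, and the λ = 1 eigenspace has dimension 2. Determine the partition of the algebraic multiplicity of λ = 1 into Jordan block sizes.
Block sizes for λ = 1: [3, 1]

Step 1 — from the characteristic polynomial, algebraic multiplicity of λ = 1 is 4. From dim ker(A − (1)·I) = 2, there are exactly 2 Jordan blocks for λ = 1.
Step 2 — from the minimal polynomial, the factor (x − 1)^3 tells us the largest block for λ = 1 has size 3.
Step 3 — with total size 4, 2 blocks, and largest block 3, the block sizes (in nonincreasing order) are [3, 1].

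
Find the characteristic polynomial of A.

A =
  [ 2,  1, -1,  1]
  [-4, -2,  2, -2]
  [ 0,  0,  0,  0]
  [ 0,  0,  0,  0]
x^4

Expanding det(x·I − A) (e.g. by cofactor expansion or by noting that A is similar to its Jordan form J, which has the same characteristic polynomial as A) gives
  χ_A(x) = x^4
which factors as x^4. The eigenvalues (with algebraic multiplicities) are λ = 0 with multiplicity 4.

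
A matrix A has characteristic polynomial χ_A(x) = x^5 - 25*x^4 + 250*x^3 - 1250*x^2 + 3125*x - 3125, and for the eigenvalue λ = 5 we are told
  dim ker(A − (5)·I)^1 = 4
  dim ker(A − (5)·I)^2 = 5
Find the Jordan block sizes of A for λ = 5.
Block sizes for λ = 5: [2, 1, 1, 1]

From the dimensions of kernels of powers, the number of Jordan blocks of size at least j is d_j − d_{j−1} where d_j = dim ker(N^j) (with d_0 = 0). Computing the differences gives [4, 1].
The number of blocks of size exactly k is (#blocks of size ≥ k) − (#blocks of size ≥ k + 1), so the partition is: 3 block(s) of size 1, 1 block(s) of size 2.
In nonincreasing order the block sizes are [2, 1, 1, 1].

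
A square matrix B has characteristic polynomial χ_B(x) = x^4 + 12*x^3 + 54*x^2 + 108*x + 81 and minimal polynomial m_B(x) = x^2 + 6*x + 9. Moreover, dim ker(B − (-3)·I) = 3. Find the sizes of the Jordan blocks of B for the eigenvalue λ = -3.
Block sizes for λ = -3: [2, 1, 1]

Step 1 — from the characteristic polynomial, algebraic multiplicity of λ = -3 is 4. From dim ker(B − (-3)·I) = 3, there are exactly 3 Jordan blocks for λ = -3.
Step 2 — from the minimal polynomial, the factor (x + 3)^2 tells us the largest block for λ = -3 has size 2.
Step 3 — with total size 4, 3 blocks, and largest block 2, the block sizes (in nonincreasing order) are [2, 1, 1].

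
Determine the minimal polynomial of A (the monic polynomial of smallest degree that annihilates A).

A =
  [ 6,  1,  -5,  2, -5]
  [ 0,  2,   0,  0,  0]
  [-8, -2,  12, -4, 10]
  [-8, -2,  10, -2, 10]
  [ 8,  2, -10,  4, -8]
x^2 - 4*x + 4

The characteristic polynomial is χ_A(x) = (x - 2)^5, so the eigenvalues are known. The minimal polynomial is
  m_A(x) = Π_λ (x − λ)^{k_λ}
where k_λ is the size of the *largest* Jordan block for λ (equivalently, the smallest k with (A − λI)^k v = 0 for every generalised eigenvector v of λ).

  λ = 2: largest Jordan block has size 2, contributing (x − 2)^2

So m_A(x) = (x - 2)^2 = x^2 - 4*x + 4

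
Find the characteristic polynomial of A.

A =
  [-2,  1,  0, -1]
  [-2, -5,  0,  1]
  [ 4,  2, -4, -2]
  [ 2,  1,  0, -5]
x^4 + 16*x^3 + 96*x^2 + 256*x + 256

Expanding det(x·I − A) (e.g. by cofactor expansion or by noting that A is similar to its Jordan form J, which has the same characteristic polynomial as A) gives
  χ_A(x) = x^4 + 16*x^3 + 96*x^2 + 256*x + 256
which factors as (x + 4)^4. The eigenvalues (with algebraic multiplicities) are λ = -4 with multiplicity 4.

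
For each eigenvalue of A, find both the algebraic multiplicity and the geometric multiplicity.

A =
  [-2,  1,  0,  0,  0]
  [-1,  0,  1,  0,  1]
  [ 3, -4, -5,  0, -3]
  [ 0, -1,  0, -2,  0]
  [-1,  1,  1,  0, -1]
λ = -2: alg = 5, geom = 3

Step 1 — factor the characteristic polynomial to read off the algebraic multiplicities:
  χ_A(x) = (x + 2)^5

Step 2 — compute geometric multiplicities via the rank-nullity identity g(λ) = n − rank(A − λI):
  rank(A − (-2)·I) = 2, so dim ker(A − (-2)·I) = n − 2 = 3

Summary:
  λ = -2: algebraic multiplicity = 5, geometric multiplicity = 3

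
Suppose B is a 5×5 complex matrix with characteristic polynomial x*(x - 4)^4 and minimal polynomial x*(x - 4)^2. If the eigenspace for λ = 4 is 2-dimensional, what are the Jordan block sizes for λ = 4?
Block sizes for λ = 4: [2, 2]

Step 1 — from the characteristic polynomial, algebraic multiplicity of λ = 4 is 4. From dim ker(B − (4)·I) = 2, there are exactly 2 Jordan blocks for λ = 4.
Step 2 — from the minimal polynomial, the factor (x − 4)^2 tells us the largest block for λ = 4 has size 2.
Step 3 — with total size 4, 2 blocks, and largest block 2, the block sizes (in nonincreasing order) are [2, 2].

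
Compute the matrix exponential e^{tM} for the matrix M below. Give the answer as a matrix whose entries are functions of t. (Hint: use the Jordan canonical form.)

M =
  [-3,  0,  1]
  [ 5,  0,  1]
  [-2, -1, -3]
e^{tM} =
  [-t^2*exp(-2*t)/2 - t*exp(-2*t) + exp(-2*t), -t^2*exp(-2*t)/2, -t^2*exp(-2*t) + t*exp(-2*t)]
  [3*t^2*exp(-2*t)/2 + 5*t*exp(-2*t), 3*t^2*exp(-2*t)/2 + 2*t*exp(-2*t) + exp(-2*t), 3*t^2*exp(-2*t) + t*exp(-2*t)]
  [-t^2*exp(-2*t)/2 - 2*t*exp(-2*t), -t^2*exp(-2*t)/2 - t*exp(-2*t), -t^2*exp(-2*t) - t*exp(-2*t) + exp(-2*t)]

Strategy: write M = P · J · P⁻¹ where J is a Jordan canonical form, so e^{tM} = P · e^{tJ} · P⁻¹, and e^{tJ} can be computed block-by-block.

M has Jordan form
J =
  [-2,  1,  0]
  [ 0, -2,  1]
  [ 0,  0, -2]
(up to reordering of blocks).

Per-block formulas:
  For a 3×3 Jordan block J_3(-2): exp(t · J_3(-2)) = e^(-2t)·(I + t·N + (t^2/2)·N^2), where N is the 3×3 nilpotent shift.

After assembling e^{tJ} and conjugating by P, we get:

e^{tM} =
  [-t^2*exp(-2*t)/2 - t*exp(-2*t) + exp(-2*t), -t^2*exp(-2*t)/2, -t^2*exp(-2*t) + t*exp(-2*t)]
  [3*t^2*exp(-2*t)/2 + 5*t*exp(-2*t), 3*t^2*exp(-2*t)/2 + 2*t*exp(-2*t) + exp(-2*t), 3*t^2*exp(-2*t) + t*exp(-2*t)]
  [-t^2*exp(-2*t)/2 - 2*t*exp(-2*t), -t^2*exp(-2*t)/2 - t*exp(-2*t), -t^2*exp(-2*t) - t*exp(-2*t) + exp(-2*t)]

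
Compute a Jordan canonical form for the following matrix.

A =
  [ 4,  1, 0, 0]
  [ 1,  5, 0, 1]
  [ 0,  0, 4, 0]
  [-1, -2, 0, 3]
J_3(4) ⊕ J_1(4)

The characteristic polynomial is
  det(x·I − A) = x^4 - 16*x^3 + 96*x^2 - 256*x + 256 = (x - 4)^4

Eigenvalues and multiplicities (the geometric multiplicity of λ is n − rank(A − λI), which equals the number of Jordan blocks for λ):
  λ = 4: algebraic multiplicity = 4, geometric multiplicity = 2

Determining the block sizes for each eigenvalue:
  λ = 4: with am = 4 and gm = 2, the partition is not yet determined (e.g. several partitions of 4 into 2 parts exist). Let N = A − (4)·I. Computing rank(N^1) = 2, rank(N^2) = 1, rank(N^3) = 0; the number of blocks of size ≥ j is rank(N^{j−1}) − rank(N^j), giving [2, 1, 1]. So we have 1 block(s) of size 3, 1 block(s) of size 1 → block sizes [3, 1]

Assembling the blocks gives a Jordan form
J =
  [4, 1, 0, 0]
  [0, 4, 1, 0]
  [0, 0, 4, 0]
  [0, 0, 0, 4]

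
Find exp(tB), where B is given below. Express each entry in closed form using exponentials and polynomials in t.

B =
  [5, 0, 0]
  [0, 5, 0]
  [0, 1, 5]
e^{tB} =
  [exp(5*t), 0, 0]
  [0, exp(5*t), 0]
  [0, t*exp(5*t), exp(5*t)]

Strategy: write B = P · J · P⁻¹ where J is a Jordan canonical form, so e^{tB} = P · e^{tJ} · P⁻¹, and e^{tJ} can be computed block-by-block.

B has Jordan form
J =
  [5, 1, 0]
  [0, 5, 0]
  [0, 0, 5]
(up to reordering of blocks).

Per-block formulas:
  For a 1×1 block at λ = 5: exp(t · [5]) = [e^(5t)].
  For a 2×2 Jordan block J_2(5): exp(t · J_2(5)) = e^(5t)·(I + t·N), where N is the 2×2 nilpotent shift.

After assembling e^{tJ} and conjugating by P, we get:

e^{tB} =
  [exp(5*t), 0, 0]
  [0, exp(5*t), 0]
  [0, t*exp(5*t), exp(5*t)]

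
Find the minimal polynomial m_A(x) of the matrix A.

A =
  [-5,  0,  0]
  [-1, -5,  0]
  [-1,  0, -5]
x^2 + 10*x + 25

The characteristic polynomial is χ_A(x) = (x + 5)^3, so the eigenvalues are known. The minimal polynomial is
  m_A(x) = Π_λ (x − λ)^{k_λ}
where k_λ is the size of the *largest* Jordan block for λ (equivalently, the smallest k with (A − λI)^k v = 0 for every generalised eigenvector v of λ).

  λ = -5: largest Jordan block has size 2, contributing (x + 5)^2

So m_A(x) = (x + 5)^2 = x^2 + 10*x + 25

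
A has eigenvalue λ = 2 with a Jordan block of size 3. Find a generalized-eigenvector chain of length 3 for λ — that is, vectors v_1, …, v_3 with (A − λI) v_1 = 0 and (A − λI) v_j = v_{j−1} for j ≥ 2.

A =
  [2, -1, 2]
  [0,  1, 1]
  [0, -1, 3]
A Jordan chain for λ = 2 of length 3:
v_1 = (-1, 0, 0)ᵀ
v_2 = (-1, -1, -1)ᵀ
v_3 = (0, 1, 0)ᵀ

Let N = A − (2)·I. We want v_3 with N^3 v_3 = 0 but N^2 v_3 ≠ 0; then v_{j-1} := N · v_j for j = 3, …, 2.

Pick v_3 = (0, 1, 0)ᵀ.
Then v_2 = N · v_3 = (-1, -1, -1)ᵀ.
Then v_1 = N · v_2 = (-1, 0, 0)ᵀ.

Sanity check: (A − (2)·I) v_1 = (0, 0, 0)ᵀ = 0. ✓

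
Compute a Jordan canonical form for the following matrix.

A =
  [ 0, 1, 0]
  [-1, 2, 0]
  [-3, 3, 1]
J_2(1) ⊕ J_1(1)

The characteristic polynomial is
  det(x·I − A) = x^3 - 3*x^2 + 3*x - 1 = (x - 1)^3

Eigenvalues and multiplicities (the geometric multiplicity of λ is n − rank(A − λI), which equals the number of Jordan blocks for λ):
  λ = 1: algebraic multiplicity = 3, geometric multiplicity = 2

Determining the block sizes for each eigenvalue:
  λ = 1: 2 blocks summing to 3 forces exactly one block of size 2 and the rest size 1 → block sizes [2, 1]

Assembling the blocks gives a Jordan form
J =
  [1, 1, 0]
  [0, 1, 0]
  [0, 0, 1]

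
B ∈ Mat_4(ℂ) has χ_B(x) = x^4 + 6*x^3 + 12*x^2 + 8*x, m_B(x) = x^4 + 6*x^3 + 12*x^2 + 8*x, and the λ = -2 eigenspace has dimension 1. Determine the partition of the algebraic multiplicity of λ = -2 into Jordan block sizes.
Block sizes for λ = -2: [3]

Step 1 — from the characteristic polynomial, algebraic multiplicity of λ = -2 is 3. From dim ker(B − (-2)·I) = 1, there are exactly 1 Jordan blocks for λ = -2.
Step 2 — from the minimal polynomial, the factor (x + 2)^3 tells us the largest block for λ = -2 has size 3.
Step 3 — with total size 3, 1 blocks, and largest block 3, the block sizes (in nonincreasing order) are [3].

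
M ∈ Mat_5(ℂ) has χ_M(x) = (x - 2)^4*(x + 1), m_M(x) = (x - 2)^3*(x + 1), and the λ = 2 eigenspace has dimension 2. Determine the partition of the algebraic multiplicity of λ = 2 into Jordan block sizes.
Block sizes for λ = 2: [3, 1]

Step 1 — from the characteristic polynomial, algebraic multiplicity of λ = 2 is 4. From dim ker(M − (2)·I) = 2, there are exactly 2 Jordan blocks for λ = 2.
Step 2 — from the minimal polynomial, the factor (x − 2)^3 tells us the largest block for λ = 2 has size 3.
Step 3 — with total size 4, 2 blocks, and largest block 3, the block sizes (in nonincreasing order) are [3, 1].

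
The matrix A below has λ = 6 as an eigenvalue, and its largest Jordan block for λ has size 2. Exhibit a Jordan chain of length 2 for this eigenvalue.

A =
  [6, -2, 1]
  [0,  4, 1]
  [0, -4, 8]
A Jordan chain for λ = 6 of length 2:
v_1 = (-2, -2, -4)ᵀ
v_2 = (0, 1, 0)ᵀ

Let N = A − (6)·I. We want v_2 with N^2 v_2 = 0 but N^1 v_2 ≠ 0; then v_{j-1} := N · v_j for j = 2, …, 2.

Pick v_2 = (0, 1, 0)ᵀ.
Then v_1 = N · v_2 = (-2, -2, -4)ᵀ.

Sanity check: (A − (6)·I) v_1 = (0, 0, 0)ᵀ = 0. ✓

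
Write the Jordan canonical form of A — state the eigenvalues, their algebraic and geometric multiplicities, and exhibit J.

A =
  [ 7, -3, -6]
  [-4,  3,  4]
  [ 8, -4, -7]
J_2(1) ⊕ J_1(1)

The characteristic polynomial is
  det(x·I − A) = x^3 - 3*x^2 + 3*x - 1 = (x - 1)^3

Eigenvalues and multiplicities (the geometric multiplicity of λ is n − rank(A − λI), which equals the number of Jordan blocks for λ):
  λ = 1: algebraic multiplicity = 3, geometric multiplicity = 2

Determining the block sizes for each eigenvalue:
  λ = 1: 2 blocks summing to 3 forces exactly one block of size 2 and the rest size 1 → block sizes [2, 1]

Assembling the blocks gives a Jordan form
J =
  [1, 1, 0]
  [0, 1, 0]
  [0, 0, 1]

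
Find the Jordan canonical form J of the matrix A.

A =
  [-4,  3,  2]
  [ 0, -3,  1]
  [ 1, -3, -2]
J_3(-3)

The characteristic polynomial is
  det(x·I − A) = x^3 + 9*x^2 + 27*x + 27 = (x + 3)^3

Eigenvalues and multiplicities (the geometric multiplicity of λ is n − rank(A − λI), which equals the number of Jordan blocks for λ):
  λ = -3: algebraic multiplicity = 3, geometric multiplicity = 1

Determining the block sizes for each eigenvalue:
  λ = -3: one block (gm = 1), so the single block has size am = 3 → block sizes [3]

Assembling the blocks gives a Jordan form
J =
  [-3,  1,  0]
  [ 0, -3,  1]
  [ 0,  0, -3]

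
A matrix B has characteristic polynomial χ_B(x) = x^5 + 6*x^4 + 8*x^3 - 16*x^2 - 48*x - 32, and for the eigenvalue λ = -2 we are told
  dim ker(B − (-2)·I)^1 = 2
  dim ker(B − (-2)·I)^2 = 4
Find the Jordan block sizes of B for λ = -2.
Block sizes for λ = -2: [2, 2]

From the dimensions of kernels of powers, the number of Jordan blocks of size at least j is d_j − d_{j−1} where d_j = dim ker(N^j) (with d_0 = 0). Computing the differences gives [2, 2].
The number of blocks of size exactly k is (#blocks of size ≥ k) − (#blocks of size ≥ k + 1), so the partition is: 2 block(s) of size 2.
In nonincreasing order the block sizes are [2, 2].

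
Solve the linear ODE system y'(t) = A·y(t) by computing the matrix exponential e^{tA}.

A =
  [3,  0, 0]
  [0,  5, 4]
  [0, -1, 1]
e^{tA} =
  [exp(3*t), 0, 0]
  [0, 2*t*exp(3*t) + exp(3*t), 4*t*exp(3*t)]
  [0, -t*exp(3*t), -2*t*exp(3*t) + exp(3*t)]

Strategy: write A = P · J · P⁻¹ where J is a Jordan canonical form, so e^{tA} = P · e^{tJ} · P⁻¹, and e^{tJ} can be computed block-by-block.

A has Jordan form
J =
  [3, 1, 0]
  [0, 3, 0]
  [0, 0, 3]
(up to reordering of blocks).

Per-block formulas:
  For a 2×2 Jordan block J_2(3): exp(t · J_2(3)) = e^(3t)·(I + t·N), where N is the 2×2 nilpotent shift.
  For a 1×1 block at λ = 3: exp(t · [3]) = [e^(3t)].

After assembling e^{tJ} and conjugating by P, we get:

e^{tA} =
  [exp(3*t), 0, 0]
  [0, 2*t*exp(3*t) + exp(3*t), 4*t*exp(3*t)]
  [0, -t*exp(3*t), -2*t*exp(3*t) + exp(3*t)]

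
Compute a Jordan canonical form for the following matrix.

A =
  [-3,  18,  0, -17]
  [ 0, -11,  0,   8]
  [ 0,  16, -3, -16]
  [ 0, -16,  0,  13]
J_2(-3) ⊕ J_1(-3) ⊕ J_1(5)

The characteristic polynomial is
  det(x·I − A) = x^4 + 4*x^3 - 18*x^2 - 108*x - 135 = (x - 5)*(x + 3)^3

Eigenvalues and multiplicities (the geometric multiplicity of λ is n − rank(A − λI), which equals the number of Jordan blocks for λ):
  λ = -3: algebraic multiplicity = 3, geometric multiplicity = 2
  λ = 5: algebraic multiplicity = 1, geometric multiplicity = 1

Determining the block sizes for each eigenvalue:
  λ = -3: 2 blocks summing to 3 forces exactly one block of size 2 and the rest size 1 → block sizes [2, 1]
  λ = 5: one block (gm = 1), so the single block has size am = 1 → block sizes [1]

Assembling the blocks gives a Jordan form
J =
  [-3,  1,  0, 0]
  [ 0, -3,  0, 0]
  [ 0,  0, -3, 0]
  [ 0,  0,  0, 5]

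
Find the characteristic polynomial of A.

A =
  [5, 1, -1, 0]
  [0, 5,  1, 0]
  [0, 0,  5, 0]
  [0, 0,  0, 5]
x^4 - 20*x^3 + 150*x^2 - 500*x + 625

Expanding det(x·I − A) (e.g. by cofactor expansion or by noting that A is similar to its Jordan form J, which has the same characteristic polynomial as A) gives
  χ_A(x) = x^4 - 20*x^3 + 150*x^2 - 500*x + 625
which factors as (x - 5)^4. The eigenvalues (with algebraic multiplicities) are λ = 5 with multiplicity 4.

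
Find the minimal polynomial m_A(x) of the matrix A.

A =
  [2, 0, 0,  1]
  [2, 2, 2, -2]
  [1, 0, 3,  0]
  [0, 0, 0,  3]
x^3 - 8*x^2 + 21*x - 18

The characteristic polynomial is χ_A(x) = (x - 3)^2*(x - 2)^2, so the eigenvalues are known. The minimal polynomial is
  m_A(x) = Π_λ (x − λ)^{k_λ}
where k_λ is the size of the *largest* Jordan block for λ (equivalently, the smallest k with (A − λI)^k v = 0 for every generalised eigenvector v of λ).

  λ = 2: largest Jordan block has size 1, contributing (x − 2)
  λ = 3: largest Jordan block has size 2, contributing (x − 3)^2

So m_A(x) = (x - 3)^2*(x - 2) = x^3 - 8*x^2 + 21*x - 18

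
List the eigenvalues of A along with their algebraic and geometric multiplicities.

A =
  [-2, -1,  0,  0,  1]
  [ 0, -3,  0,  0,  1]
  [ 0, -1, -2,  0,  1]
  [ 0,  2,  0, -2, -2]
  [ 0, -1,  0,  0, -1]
λ = -2: alg = 5, geom = 4

Step 1 — factor the characteristic polynomial to read off the algebraic multiplicities:
  χ_A(x) = (x + 2)^5

Step 2 — compute geometric multiplicities via the rank-nullity identity g(λ) = n − rank(A − λI):
  rank(A − (-2)·I) = 1, so dim ker(A − (-2)·I) = n − 1 = 4

Summary:
  λ = -2: algebraic multiplicity = 5, geometric multiplicity = 4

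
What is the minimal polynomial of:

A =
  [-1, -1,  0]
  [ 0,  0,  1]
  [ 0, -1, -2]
x^3 + 3*x^2 + 3*x + 1

The characteristic polynomial is χ_A(x) = (x + 1)^3, so the eigenvalues are known. The minimal polynomial is
  m_A(x) = Π_λ (x − λ)^{k_λ}
where k_λ is the size of the *largest* Jordan block for λ (equivalently, the smallest k with (A − λI)^k v = 0 for every generalised eigenvector v of λ).

  λ = -1: largest Jordan block has size 3, contributing (x + 1)^3

So m_A(x) = (x + 1)^3 = x^3 + 3*x^2 + 3*x + 1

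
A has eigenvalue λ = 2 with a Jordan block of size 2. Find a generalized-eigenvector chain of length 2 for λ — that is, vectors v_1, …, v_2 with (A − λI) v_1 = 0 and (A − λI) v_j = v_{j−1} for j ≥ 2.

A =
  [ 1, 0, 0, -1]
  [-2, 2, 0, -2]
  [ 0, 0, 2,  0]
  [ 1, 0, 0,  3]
A Jordan chain for λ = 2 of length 2:
v_1 = (-1, -2, 0, 1)ᵀ
v_2 = (1, 0, 0, 0)ᵀ

Let N = A − (2)·I. We want v_2 with N^2 v_2 = 0 but N^1 v_2 ≠ 0; then v_{j-1} := N · v_j for j = 2, …, 2.

Pick v_2 = (1, 0, 0, 0)ᵀ.
Then v_1 = N · v_2 = (-1, -2, 0, 1)ᵀ.

Sanity check: (A − (2)·I) v_1 = (0, 0, 0, 0)ᵀ = 0. ✓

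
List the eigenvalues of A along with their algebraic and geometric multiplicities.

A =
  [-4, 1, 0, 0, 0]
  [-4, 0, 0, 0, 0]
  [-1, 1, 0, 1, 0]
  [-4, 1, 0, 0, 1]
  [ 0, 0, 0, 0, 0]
λ = -2: alg = 2, geom = 1; λ = 0: alg = 3, geom = 1

Step 1 — factor the characteristic polynomial to read off the algebraic multiplicities:
  χ_A(x) = x^3*(x + 2)^2

Step 2 — compute geometric multiplicities via the rank-nullity identity g(λ) = n − rank(A − λI):
  rank(A − (-2)·I) = 4, so dim ker(A − (-2)·I) = n − 4 = 1
  rank(A − (0)·I) = 4, so dim ker(A − (0)·I) = n − 4 = 1

Summary:
  λ = -2: algebraic multiplicity = 2, geometric multiplicity = 1
  λ = 0: algebraic multiplicity = 3, geometric multiplicity = 1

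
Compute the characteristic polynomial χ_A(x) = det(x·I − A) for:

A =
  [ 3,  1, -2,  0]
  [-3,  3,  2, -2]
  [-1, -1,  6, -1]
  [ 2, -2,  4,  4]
x^4 - 16*x^3 + 96*x^2 - 256*x + 256

Expanding det(x·I − A) (e.g. by cofactor expansion or by noting that A is similar to its Jordan form J, which has the same characteristic polynomial as A) gives
  χ_A(x) = x^4 - 16*x^3 + 96*x^2 - 256*x + 256
which factors as (x - 4)^4. The eigenvalues (with algebraic multiplicities) are λ = 4 with multiplicity 4.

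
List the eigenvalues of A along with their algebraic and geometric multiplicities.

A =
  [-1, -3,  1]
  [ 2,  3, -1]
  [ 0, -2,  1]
λ = 1: alg = 3, geom = 1

Step 1 — factor the characteristic polynomial to read off the algebraic multiplicities:
  χ_A(x) = (x - 1)^3

Step 2 — compute geometric multiplicities via the rank-nullity identity g(λ) = n − rank(A − λI):
  rank(A − (1)·I) = 2, so dim ker(A − (1)·I) = n − 2 = 1

Summary:
  λ = 1: algebraic multiplicity = 3, geometric multiplicity = 1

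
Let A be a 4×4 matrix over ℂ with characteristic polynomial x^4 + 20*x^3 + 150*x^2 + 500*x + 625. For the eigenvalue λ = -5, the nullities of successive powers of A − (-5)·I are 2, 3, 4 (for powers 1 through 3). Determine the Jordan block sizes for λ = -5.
Block sizes for λ = -5: [3, 1]

From the dimensions of kernels of powers, the number of Jordan blocks of size at least j is d_j − d_{j−1} where d_j = dim ker(N^j) (with d_0 = 0). Computing the differences gives [2, 1, 1].
The number of blocks of size exactly k is (#blocks of size ≥ k) − (#blocks of size ≥ k + 1), so the partition is: 1 block(s) of size 1, 1 block(s) of size 3.
In nonincreasing order the block sizes are [3, 1].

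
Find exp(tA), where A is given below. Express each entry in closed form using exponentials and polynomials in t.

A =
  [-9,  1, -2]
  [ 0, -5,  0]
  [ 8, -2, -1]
e^{tA} =
  [-4*t*exp(-5*t) + exp(-5*t), t*exp(-5*t), -2*t*exp(-5*t)]
  [0, exp(-5*t), 0]
  [8*t*exp(-5*t), -2*t*exp(-5*t), 4*t*exp(-5*t) + exp(-5*t)]

Strategy: write A = P · J · P⁻¹ where J is a Jordan canonical form, so e^{tA} = P · e^{tJ} · P⁻¹, and e^{tJ} can be computed block-by-block.

A has Jordan form
J =
  [-5,  1,  0]
  [ 0, -5,  0]
  [ 0,  0, -5]
(up to reordering of blocks).

Per-block formulas:
  For a 2×2 Jordan block J_2(-5): exp(t · J_2(-5)) = e^(-5t)·(I + t·N), where N is the 2×2 nilpotent shift.
  For a 1×1 block at λ = -5: exp(t · [-5]) = [e^(-5t)].

After assembling e^{tJ} and conjugating by P, we get:

e^{tA} =
  [-4*t*exp(-5*t) + exp(-5*t), t*exp(-5*t), -2*t*exp(-5*t)]
  [0, exp(-5*t), 0]
  [8*t*exp(-5*t), -2*t*exp(-5*t), 4*t*exp(-5*t) + exp(-5*t)]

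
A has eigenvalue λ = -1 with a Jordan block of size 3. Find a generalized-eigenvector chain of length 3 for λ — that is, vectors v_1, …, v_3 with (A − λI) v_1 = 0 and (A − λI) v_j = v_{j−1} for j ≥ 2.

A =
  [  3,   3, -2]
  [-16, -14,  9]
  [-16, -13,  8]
A Jordan chain for λ = -1 of length 3:
v_1 = (-1, 4, 4)ᵀ
v_2 = (3, -13, -13)ᵀ
v_3 = (0, 1, 0)ᵀ

Let N = A − (-1)·I. We want v_3 with N^3 v_3 = 0 but N^2 v_3 ≠ 0; then v_{j-1} := N · v_j for j = 3, …, 2.

Pick v_3 = (0, 1, 0)ᵀ.
Then v_2 = N · v_3 = (3, -13, -13)ᵀ.
Then v_1 = N · v_2 = (-1, 4, 4)ᵀ.

Sanity check: (A − (-1)·I) v_1 = (0, 0, 0)ᵀ = 0. ✓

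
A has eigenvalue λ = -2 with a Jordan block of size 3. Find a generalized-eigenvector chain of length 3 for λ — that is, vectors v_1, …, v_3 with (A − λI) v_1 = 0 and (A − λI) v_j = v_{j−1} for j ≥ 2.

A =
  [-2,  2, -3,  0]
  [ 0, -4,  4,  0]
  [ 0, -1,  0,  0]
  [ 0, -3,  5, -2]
A Jordan chain for λ = -2 of length 3:
v_1 = (-1, 0, 0, 1)ᵀ
v_2 = (2, -2, -1, -3)ᵀ
v_3 = (0, 1, 0, 0)ᵀ

Let N = A − (-2)·I. We want v_3 with N^3 v_3 = 0 but N^2 v_3 ≠ 0; then v_{j-1} := N · v_j for j = 3, …, 2.

Pick v_3 = (0, 1, 0, 0)ᵀ.
Then v_2 = N · v_3 = (2, -2, -1, -3)ᵀ.
Then v_1 = N · v_2 = (-1, 0, 0, 1)ᵀ.

Sanity check: (A − (-2)·I) v_1 = (0, 0, 0, 0)ᵀ = 0. ✓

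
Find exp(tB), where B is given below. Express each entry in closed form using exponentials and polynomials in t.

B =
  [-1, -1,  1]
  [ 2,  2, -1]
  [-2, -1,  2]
e^{tB} =
  [-2*t*exp(t) + exp(t), -t*exp(t), t*exp(t)]
  [2*t*exp(t), t*exp(t) + exp(t), -t*exp(t)]
  [-2*t*exp(t), -t*exp(t), t*exp(t) + exp(t)]

Strategy: write B = P · J · P⁻¹ where J is a Jordan canonical form, so e^{tB} = P · e^{tJ} · P⁻¹, and e^{tJ} can be computed block-by-block.

B has Jordan form
J =
  [1, 1, 0]
  [0, 1, 0]
  [0, 0, 1]
(up to reordering of blocks).

Per-block formulas:
  For a 2×2 Jordan block J_2(1): exp(t · J_2(1)) = e^(1t)·(I + t·N), where N is the 2×2 nilpotent shift.
  For a 1×1 block at λ = 1: exp(t · [1]) = [e^(1t)].

After assembling e^{tJ} and conjugating by P, we get:

e^{tB} =
  [-2*t*exp(t) + exp(t), -t*exp(t), t*exp(t)]
  [2*t*exp(t), t*exp(t) + exp(t), -t*exp(t)]
  [-2*t*exp(t), -t*exp(t), t*exp(t) + exp(t)]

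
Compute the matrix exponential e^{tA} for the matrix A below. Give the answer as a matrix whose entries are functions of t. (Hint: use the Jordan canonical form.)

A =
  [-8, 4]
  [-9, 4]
e^{tA} =
  [-6*t*exp(-2*t) + exp(-2*t), 4*t*exp(-2*t)]
  [-9*t*exp(-2*t), 6*t*exp(-2*t) + exp(-2*t)]

Strategy: write A = P · J · P⁻¹ where J is a Jordan canonical form, so e^{tA} = P · e^{tJ} · P⁻¹, and e^{tJ} can be computed block-by-block.

A has Jordan form
J =
  [-2,  1]
  [ 0, -2]
(up to reordering of blocks).

Per-block formulas:
  For a 2×2 Jordan block J_2(-2): exp(t · J_2(-2)) = e^(-2t)·(I + t·N), where N is the 2×2 nilpotent shift.

After assembling e^{tJ} and conjugating by P, we get:

e^{tA} =
  [-6*t*exp(-2*t) + exp(-2*t), 4*t*exp(-2*t)]
  [-9*t*exp(-2*t), 6*t*exp(-2*t) + exp(-2*t)]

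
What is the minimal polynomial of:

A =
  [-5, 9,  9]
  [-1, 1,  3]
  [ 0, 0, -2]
x^2 + 4*x + 4

The characteristic polynomial is χ_A(x) = (x + 2)^3, so the eigenvalues are known. The minimal polynomial is
  m_A(x) = Π_λ (x − λ)^{k_λ}
where k_λ is the size of the *largest* Jordan block for λ (equivalently, the smallest k with (A − λI)^k v = 0 for every generalised eigenvector v of λ).

  λ = -2: largest Jordan block has size 2, contributing (x + 2)^2

So m_A(x) = (x + 2)^2 = x^2 + 4*x + 4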